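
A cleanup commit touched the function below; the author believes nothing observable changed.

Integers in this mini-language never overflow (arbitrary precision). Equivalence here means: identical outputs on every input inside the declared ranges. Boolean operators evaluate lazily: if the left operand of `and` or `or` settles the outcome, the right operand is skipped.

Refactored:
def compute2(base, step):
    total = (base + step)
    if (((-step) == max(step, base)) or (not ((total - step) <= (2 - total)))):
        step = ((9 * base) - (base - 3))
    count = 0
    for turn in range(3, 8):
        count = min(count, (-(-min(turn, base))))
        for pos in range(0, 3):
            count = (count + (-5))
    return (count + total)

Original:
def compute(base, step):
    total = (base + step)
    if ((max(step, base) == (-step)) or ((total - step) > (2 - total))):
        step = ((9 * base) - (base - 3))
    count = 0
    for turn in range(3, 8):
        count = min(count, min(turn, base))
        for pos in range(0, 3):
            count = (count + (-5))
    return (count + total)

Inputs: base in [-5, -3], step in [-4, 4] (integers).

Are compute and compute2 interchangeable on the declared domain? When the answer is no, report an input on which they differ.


Side by side, the visible changes include: boolean connective usage differs; comparison usage differs.
One worked example (base=-3, step=0) — compute: total=-3, then ((max(step, base) == (-step)) or ((total - step) > (2 - total))) is true, then step=-21, then count=0, then (turn=3), then count=-3, then (pos=0), then count=-8, then (pos=1), then count=-13, then (pos=2), then count=-18, then (turn=4), then count=-18, then (pos=0), then count=-23, then (pos=1), then count=-28, then (pos=2), then count=-33, then (turn=5), then count=-33, then (pos=0), then count=-38, then (pos=1), then count=-43, then (pos=2), then count=-48, then (turn=6), then count=-48, then (pos=0), then count=-53, then (pos=1), then count=-58, then (pos=2), then count=-63, then (turn=7), then count=-63, then (pos=0), then count=-68, then (pos=1), then count=-73, then (pos=2), then count=-78, then returns -81; compute2: total=-3, then (((-step) == max(step, base)) or (not ((total - step) <= (2 - total)))) is true, then step=-21, then count=0, then (turn=3), then count=-3, then (pos=0), then count=-8, then (pos=1), then count=-13, then (pos=2), then count=-18, then (turn=4), then count=-18, then (pos=0), then count=-23, then (pos=1), then count=-28, then (pos=2), then count=-33, then (turn=5), then count=-33, then (pos=0), then count=-38, then (pos=1), then count=-43, then (pos=2), then count=-48, then (turn=6), then count=-48, then (pos=0), then count=-53, then (pos=1), then count=-58, then (pos=2), then count=-63, then (turn=7), then count=-63, then (pos=0), then count=-68, then (pos=1), then count=-73, then (pos=2), then count=-78, then returns -81; agreement on -81.
Sweeping the whole domain (27 inputs) finds no disagreement.
verdict: equivalent


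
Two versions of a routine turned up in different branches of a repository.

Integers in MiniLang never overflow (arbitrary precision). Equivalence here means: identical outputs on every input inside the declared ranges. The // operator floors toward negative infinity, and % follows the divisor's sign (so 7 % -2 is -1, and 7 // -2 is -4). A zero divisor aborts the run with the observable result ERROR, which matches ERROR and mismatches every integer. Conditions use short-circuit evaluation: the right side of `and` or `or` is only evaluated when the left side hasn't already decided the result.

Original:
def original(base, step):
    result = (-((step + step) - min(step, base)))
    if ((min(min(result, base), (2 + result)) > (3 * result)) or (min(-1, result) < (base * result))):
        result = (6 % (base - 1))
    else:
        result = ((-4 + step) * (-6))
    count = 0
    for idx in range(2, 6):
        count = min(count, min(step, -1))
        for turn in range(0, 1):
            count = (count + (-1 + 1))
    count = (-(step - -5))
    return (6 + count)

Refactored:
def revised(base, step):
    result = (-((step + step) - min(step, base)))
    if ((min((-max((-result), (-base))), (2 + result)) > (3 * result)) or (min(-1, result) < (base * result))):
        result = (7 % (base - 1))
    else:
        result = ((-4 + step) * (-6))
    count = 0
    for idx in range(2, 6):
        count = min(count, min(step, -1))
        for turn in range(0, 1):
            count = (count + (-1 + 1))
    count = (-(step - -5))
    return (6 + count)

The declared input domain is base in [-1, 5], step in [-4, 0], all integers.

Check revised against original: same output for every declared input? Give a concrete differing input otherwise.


The edit looks behavioral (`6` became `7`), but over these ranges it never changes the outcome; all 35 inputs agree.
verdict: equivalent


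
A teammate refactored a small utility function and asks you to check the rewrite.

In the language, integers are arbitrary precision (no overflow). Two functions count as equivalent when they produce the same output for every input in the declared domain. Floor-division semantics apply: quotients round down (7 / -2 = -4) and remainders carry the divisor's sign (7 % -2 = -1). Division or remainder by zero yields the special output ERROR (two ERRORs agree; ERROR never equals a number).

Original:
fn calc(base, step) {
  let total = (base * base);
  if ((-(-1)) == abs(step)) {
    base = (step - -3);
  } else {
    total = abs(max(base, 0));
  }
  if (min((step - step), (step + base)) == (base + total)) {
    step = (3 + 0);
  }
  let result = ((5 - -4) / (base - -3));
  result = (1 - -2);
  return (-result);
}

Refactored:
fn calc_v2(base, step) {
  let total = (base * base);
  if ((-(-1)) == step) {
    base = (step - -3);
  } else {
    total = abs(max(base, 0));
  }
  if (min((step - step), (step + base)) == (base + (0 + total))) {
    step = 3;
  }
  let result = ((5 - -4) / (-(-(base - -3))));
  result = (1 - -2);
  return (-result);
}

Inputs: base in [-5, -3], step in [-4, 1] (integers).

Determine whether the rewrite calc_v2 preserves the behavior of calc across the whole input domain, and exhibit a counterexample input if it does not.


Evaluate both at base=-3, step=-1.
calc: total=9, then ((-(-1)) == abs(step)) is true, then base=2, then (min((step - step), (step + base)) == (base + total)) is false, then result=1, then result=3, then returns -3
calc_v2: total=9, then ((-(-1)) == step) is false, then total=0, then (min((step - step), (step + base)) == (base + (0 + total))) is false, then a zero divisor aborts: ERROR
-3 and ERROR differ, so these are not the same function on this domain.
verdict: not equivalent; witness: base=-3, step=-1


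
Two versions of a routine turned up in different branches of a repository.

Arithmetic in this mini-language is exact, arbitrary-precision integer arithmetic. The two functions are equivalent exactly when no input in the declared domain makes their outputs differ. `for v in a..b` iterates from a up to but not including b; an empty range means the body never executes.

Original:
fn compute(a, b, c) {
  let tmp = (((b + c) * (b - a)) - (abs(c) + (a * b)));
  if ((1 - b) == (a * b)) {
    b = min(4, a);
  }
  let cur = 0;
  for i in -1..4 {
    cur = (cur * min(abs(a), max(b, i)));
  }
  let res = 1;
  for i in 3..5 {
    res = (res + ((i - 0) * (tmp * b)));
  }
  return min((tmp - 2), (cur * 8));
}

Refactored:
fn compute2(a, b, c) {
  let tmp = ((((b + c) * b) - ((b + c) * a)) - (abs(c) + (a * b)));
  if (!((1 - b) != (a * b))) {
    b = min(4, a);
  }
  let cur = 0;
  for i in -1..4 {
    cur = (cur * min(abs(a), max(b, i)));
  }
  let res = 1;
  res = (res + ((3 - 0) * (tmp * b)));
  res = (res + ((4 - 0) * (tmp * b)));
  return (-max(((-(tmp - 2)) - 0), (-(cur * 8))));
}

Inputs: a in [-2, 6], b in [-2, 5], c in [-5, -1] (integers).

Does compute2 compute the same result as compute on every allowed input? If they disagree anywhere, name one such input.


Comparing the listings, the differences include: arithmetic usage differs, min/max/abs usage differs, boolean connective usage differs, comparison usage differs, loop structure differs, constant usage differs.
Tracing a=-1, b=0, c=-3: compute: tmp := -6 | ((1 - b) == (a * b)): false | cur := 0 | iter i=-1: | cur := 0 | iter i=0: | cur := 0 | iter i=1: | cur := 0 | iter i=2: | cur := 0 | iter i=3: | cur := 0 | res := 1 | iter i=3: | res := 1 | iter i=4: | res := 1 | result -8 | compute2: tmp := -6 | (!((1 - b) != (a * b))): false | cur := 0 | iter i=-1: | cur := 0 | iter i=0: | cur := 0 | iter i=1: | cur := 0 | iter i=2: | cur := 0 | iter i=3: | cur := 0 | res := 1 | res := 1 | res := 1 | result -8 — matching result -8.
Checked all 360 inputs in the declared domain: the outputs agree on every one.
verdict: equivalent


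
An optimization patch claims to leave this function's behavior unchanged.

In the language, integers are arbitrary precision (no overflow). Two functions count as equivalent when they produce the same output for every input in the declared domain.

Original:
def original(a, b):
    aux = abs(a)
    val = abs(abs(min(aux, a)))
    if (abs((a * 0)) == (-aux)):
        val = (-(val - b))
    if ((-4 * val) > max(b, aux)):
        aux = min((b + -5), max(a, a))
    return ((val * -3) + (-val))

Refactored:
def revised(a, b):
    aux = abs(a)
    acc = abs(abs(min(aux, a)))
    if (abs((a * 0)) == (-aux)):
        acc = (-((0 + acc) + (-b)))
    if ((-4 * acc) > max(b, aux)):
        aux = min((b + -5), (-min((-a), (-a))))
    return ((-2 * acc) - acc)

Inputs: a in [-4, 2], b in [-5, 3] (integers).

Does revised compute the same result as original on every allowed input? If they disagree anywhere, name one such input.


The rewrite breaks on a=-4, b=-5, where the results are -16 and -12.
original: aux=4, then val=4, then (abs((a * 0)) == (-aux)) is false, then ((-4 * val) > max(b, aux)) is false, then returns -16
revised: aux=4, then acc=4, then (abs((a * 0)) == (-aux)) is false, then ((-4 * acc) > max(b, aux)) is false, then returns -12
verdict: not equivalent; witness: a=-4, b=-5


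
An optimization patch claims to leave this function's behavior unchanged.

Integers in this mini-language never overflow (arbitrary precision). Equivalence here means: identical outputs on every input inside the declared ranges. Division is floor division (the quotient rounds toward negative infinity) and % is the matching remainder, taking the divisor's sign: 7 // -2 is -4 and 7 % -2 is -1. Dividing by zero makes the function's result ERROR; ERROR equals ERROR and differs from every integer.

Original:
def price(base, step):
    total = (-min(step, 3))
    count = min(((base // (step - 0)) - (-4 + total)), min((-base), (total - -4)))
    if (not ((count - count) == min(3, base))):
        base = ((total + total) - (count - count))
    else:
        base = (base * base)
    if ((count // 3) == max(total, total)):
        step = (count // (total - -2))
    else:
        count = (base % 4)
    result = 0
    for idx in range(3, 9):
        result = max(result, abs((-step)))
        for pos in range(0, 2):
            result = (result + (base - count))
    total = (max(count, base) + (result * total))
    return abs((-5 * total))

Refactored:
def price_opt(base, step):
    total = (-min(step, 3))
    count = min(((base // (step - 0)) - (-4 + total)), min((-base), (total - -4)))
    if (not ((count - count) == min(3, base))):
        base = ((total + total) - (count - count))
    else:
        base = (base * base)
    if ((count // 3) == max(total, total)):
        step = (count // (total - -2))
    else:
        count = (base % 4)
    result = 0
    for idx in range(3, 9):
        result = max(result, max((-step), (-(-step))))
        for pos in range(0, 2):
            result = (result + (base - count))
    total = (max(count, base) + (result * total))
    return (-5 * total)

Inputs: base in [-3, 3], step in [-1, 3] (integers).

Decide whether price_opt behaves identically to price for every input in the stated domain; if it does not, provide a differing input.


On input base=-3, step=-1, price returns 10 while price_opt returns -10.
verdict: not equivalent; witness: base=-3, step=-1


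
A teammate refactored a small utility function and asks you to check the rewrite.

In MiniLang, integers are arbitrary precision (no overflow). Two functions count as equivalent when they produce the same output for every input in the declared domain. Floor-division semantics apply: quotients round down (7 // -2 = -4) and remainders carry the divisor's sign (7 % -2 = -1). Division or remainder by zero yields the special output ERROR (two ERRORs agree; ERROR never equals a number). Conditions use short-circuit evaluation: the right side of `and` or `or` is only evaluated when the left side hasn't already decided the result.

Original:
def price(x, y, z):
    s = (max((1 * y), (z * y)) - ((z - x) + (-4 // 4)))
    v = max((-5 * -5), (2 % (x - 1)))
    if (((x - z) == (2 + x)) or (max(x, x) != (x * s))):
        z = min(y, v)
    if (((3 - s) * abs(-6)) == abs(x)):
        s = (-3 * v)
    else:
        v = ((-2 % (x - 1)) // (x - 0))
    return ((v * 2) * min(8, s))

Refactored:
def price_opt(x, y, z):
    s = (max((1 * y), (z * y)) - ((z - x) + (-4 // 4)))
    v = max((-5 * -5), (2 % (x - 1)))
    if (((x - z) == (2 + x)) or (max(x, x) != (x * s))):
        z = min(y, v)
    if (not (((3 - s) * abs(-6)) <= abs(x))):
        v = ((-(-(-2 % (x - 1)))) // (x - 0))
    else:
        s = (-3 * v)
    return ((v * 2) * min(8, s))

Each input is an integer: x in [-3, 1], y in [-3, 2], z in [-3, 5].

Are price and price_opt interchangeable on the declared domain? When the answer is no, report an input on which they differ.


There is a counterexample at x=-3, y=-3, z=-3: 0 on one side, -3750 on the other.
price: s = 10; v = 25; (((x - z) == (2 + x)) or (max(x, x) != (x * s))) -> true; z = -3; (((3 - s) * abs(-6)) == abs(x)) -> false; v = 0; return 0
price_opt: s = 10; v = 25; (((x - z) == (2 + x)) or (max(x, x) != (x * s))) -> true; z = -3; (not (((3 - s) * abs(-6)) <= abs(x))) -> false; s = -75; return -3750
verdict: not equivalent; witness: x=-3, y=-3, z=-3


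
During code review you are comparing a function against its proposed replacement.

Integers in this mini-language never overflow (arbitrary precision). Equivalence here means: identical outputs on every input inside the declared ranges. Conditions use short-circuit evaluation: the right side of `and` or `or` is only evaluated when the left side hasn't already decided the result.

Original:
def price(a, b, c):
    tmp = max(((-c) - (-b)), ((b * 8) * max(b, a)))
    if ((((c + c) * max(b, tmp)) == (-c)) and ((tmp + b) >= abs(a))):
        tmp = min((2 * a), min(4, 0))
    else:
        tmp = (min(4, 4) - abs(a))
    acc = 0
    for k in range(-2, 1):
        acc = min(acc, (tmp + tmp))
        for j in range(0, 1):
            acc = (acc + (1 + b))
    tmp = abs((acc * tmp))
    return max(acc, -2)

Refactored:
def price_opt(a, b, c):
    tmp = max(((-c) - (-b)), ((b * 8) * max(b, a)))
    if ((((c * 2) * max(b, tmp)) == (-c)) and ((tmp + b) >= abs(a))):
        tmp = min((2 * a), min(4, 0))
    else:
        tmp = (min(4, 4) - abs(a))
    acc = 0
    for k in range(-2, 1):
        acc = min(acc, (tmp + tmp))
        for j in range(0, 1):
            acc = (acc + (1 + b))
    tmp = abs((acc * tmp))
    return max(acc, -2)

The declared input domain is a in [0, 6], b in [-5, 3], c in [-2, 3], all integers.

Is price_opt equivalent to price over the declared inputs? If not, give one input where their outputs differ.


Side by side, the visible changes include: arithmetic usage differs, and constant usage differs.
Tracing a=6, b=-3, c=-2: price: tmp = -1; ((((c + c) * max(b, tmp)) == (-c)) and ((tmp + b) >= abs(a))) -> false; tmp = -2; acc = 0; [k=-2]; acc = -4; [j=0]; acc = -6; [k=-1]; acc = -6; [j=0]; acc = -8; [k=0]; acc = -8; [j=0]; acc = -10; tmp = 20; return -2 | price_opt: tmp = -1; ((((c * 2) * max(b, tmp)) == (-c)) and ((tmp + b) >= abs(a))) -> false; tmp = -2; acc = 0; [k=-2]; acc = -4; [j=0]; acc = -6; [k=-1]; acc = -6; [j=0]; acc = -8; [k=0]; acc = -8; [j=0]; acc = -10; tmp = 20; return -2 — matching result -2.
Sweeping the whole domain (378 inputs) finds no disagreement.
verdict: equivalent


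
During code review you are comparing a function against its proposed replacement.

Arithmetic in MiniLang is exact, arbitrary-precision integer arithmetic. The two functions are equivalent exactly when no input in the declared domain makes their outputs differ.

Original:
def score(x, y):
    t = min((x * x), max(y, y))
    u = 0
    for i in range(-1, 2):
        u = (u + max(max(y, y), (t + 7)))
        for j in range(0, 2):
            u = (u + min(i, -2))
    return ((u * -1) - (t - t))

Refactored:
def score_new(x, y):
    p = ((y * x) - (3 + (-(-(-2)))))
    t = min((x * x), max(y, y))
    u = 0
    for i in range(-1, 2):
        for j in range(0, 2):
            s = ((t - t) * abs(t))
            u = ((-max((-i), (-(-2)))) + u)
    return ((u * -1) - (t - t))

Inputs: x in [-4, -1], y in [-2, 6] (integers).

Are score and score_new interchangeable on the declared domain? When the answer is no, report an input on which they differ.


At x=-4, y=-2: score gives -3, score_new gives 12.
verdict: not equivalent; witness: x=-4, y=-2


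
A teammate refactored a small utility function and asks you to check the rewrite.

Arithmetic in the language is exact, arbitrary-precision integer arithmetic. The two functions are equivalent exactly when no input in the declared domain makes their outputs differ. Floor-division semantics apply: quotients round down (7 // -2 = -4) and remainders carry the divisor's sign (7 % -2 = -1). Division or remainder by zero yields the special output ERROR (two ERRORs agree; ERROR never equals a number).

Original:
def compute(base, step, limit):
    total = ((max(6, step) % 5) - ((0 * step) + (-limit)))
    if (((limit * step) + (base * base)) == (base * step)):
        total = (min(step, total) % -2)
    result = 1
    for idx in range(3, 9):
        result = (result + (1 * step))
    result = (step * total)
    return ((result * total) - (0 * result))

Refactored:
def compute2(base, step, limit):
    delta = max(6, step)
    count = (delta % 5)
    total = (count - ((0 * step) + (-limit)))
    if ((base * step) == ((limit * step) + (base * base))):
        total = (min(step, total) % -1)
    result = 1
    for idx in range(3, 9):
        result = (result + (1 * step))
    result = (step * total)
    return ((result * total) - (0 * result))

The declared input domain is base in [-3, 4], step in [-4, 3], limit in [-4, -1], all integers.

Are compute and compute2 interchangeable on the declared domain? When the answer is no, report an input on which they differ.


Take base=-2, step=2, limit=-4.
compute: total=-3, then (((limit * step) + (base * base)) == (base * step)) is true, then total=-1, then result=1, then (idx=3), then result=3, then (idx=4), then result=5, then (idx=5), then result=7, then (idx=6), then result=9, then (idx=7), then result=11, then (idx=8), then result=13, then result=-2, then returns 2
compute2: delta=6, then count=1, then total=-3, then ((base * step) == ((limit * step) + (base * base))) is true, then total=0, then result=1, then (idx=3), then result=3, then (idx=4), then result=5, then (idx=5), then result=7, then (idx=6), then result=9, then (idx=7), then result=11, then (idx=8), then result=13, then result=0, then returns 0
2 != 0, so the rewrite changes behavior.
verdict: not equivalent; witness: base=-2, step=2, limit=-4


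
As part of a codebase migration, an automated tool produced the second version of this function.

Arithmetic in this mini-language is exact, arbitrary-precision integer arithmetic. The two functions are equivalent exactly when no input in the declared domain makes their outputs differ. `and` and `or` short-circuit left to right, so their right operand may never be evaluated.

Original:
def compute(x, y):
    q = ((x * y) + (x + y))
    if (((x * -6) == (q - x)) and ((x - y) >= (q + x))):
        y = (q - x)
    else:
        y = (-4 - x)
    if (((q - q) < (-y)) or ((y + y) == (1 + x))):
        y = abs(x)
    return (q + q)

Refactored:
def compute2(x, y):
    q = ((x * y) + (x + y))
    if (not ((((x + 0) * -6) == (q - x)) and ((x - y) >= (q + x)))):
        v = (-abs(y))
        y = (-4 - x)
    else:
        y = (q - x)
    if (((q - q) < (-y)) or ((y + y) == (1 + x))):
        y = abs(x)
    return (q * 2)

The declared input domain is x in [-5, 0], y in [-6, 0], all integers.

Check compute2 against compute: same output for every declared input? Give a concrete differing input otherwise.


The two versions differ — the changes include statement counts differ; and min/max/abs usage differs; and arithmetic usage differs; and constant usage differs; and local variable names differ; and boolean connective usage differs.
Spot check at x=-3, y=-2 — compute: q := 1 | (((x * -6) == (q - x)) and ((x - y) >= (q + x))): false | y := -1 | (((q - q) < (-y)) or ((y + y) == (1 + x))): true | y := 3 | result 2. compute2: q := 1 | (not ((((x + 0) * -6) == (q - x)) and ((x - y) >= (q + x)))): true | v := -2 | y := -1 | (((q - q) < (-y)) or ((y + y) == (1 + x))): true | y := 3 | result 2. Both give 2.
Across all 42 domain points the two functions coincide.
verdict: equivalent


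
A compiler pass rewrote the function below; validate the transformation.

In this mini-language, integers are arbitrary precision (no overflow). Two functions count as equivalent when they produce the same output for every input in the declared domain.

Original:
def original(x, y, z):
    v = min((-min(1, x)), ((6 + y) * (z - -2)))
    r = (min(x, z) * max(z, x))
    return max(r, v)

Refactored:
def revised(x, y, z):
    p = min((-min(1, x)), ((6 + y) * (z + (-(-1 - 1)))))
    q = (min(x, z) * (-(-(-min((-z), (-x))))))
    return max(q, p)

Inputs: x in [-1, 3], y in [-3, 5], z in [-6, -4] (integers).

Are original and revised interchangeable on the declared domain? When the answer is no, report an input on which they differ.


Comparing the listings, the differences include: arithmetic usage differs; min/max/abs usage differs; constant usage differs; local variable names differ.
As a probe, take x=3, y=3, z=-5: original runs v = -27; r = -15; return -15; revised runs p = -27; q = -15; return -15; both end at -15.
Sweeping the whole domain (135 inputs) finds no disagreement.
verdict: equivalent


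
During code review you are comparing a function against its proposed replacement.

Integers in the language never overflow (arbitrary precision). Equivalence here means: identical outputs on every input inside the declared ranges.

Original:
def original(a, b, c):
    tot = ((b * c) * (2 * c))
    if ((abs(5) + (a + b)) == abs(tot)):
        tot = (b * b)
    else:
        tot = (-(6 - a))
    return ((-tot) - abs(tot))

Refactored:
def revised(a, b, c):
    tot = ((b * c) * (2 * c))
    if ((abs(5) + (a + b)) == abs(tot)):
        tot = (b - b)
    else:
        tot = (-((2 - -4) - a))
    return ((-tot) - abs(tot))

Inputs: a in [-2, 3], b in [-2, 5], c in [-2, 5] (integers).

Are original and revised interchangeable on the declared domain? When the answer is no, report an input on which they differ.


Evaluate both at a=-2, b=-1, c=-1.
original: tot = -2; ((abs(5) + (a + b)) == abs(tot)) -> true; tot = 1; return -2
revised: tot = -2; ((abs(5) + (a + b)) == abs(tot)) -> true; tot = 0; return 0
-2 != 0, so the rewrite changes behavior.
verdict: not equivalent; witness: a=-2, b=-1, c=-1


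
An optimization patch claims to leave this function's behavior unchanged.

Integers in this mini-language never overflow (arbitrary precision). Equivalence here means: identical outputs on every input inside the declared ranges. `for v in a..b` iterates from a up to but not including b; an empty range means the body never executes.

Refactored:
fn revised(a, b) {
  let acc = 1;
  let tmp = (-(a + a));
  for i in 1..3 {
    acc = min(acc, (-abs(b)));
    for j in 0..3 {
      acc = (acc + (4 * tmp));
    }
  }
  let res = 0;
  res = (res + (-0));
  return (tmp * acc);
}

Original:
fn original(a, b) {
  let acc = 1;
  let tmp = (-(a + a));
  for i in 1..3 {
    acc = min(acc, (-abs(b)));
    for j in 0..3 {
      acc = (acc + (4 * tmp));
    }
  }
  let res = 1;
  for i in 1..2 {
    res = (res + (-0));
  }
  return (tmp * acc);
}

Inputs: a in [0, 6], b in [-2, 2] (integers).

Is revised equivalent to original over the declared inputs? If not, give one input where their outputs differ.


The one real change (`1` became `0`) has no effect anywhere in the declared ranges.
As a probe, take a=5, b=-2: original runs acc := 1 | tmp := -10 | iter i=1: | acc := -2 | iter j=0: | acc := -42 | iter j=1: | acc := -82 | iter j=2: | acc := -122 | iter i=2: | acc := -122 | iter j=0: | acc := -162 | iter j=1: | acc := -202 | iter j=2: | acc := -242 | res := 1 | iter i=1: | res := 1 | result 2420; revised runs acc := 1 | tmp := -10 | iter i=1: | acc := -2 | iter j=0: | acc := -42 | iter j=1: | acc := -82 | iter j=2: | acc := -122 | iter i=2: | acc := -122 | iter j=0: | acc := -162 | iter j=1: | acc := -202 | iter j=2: | acc := -242 | res := 0 | res := 0 | result 2420; both end at 2420.
An exhaustive pass over the 35 declared inputs shows identical outputs.
verdict: equivalent


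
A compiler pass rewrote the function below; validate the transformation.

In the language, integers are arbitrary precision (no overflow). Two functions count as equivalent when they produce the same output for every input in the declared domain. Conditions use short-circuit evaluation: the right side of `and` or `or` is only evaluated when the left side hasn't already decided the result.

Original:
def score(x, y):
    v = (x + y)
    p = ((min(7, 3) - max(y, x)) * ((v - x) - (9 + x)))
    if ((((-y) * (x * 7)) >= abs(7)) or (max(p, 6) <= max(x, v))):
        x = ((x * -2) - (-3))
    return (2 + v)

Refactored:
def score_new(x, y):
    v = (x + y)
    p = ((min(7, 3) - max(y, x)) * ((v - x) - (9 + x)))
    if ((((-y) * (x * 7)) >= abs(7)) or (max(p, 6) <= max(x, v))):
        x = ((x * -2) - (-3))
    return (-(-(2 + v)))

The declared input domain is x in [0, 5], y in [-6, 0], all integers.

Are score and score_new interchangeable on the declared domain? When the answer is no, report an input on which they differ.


Comparing the listings, the differences include: same computation, different form.
Tracing x=1, y=-3: score: v becomes -2; next p becomes -26; next ((((-y) * (x * 7)) >= abs(7)) or (max(p, 6) <= max(x, v))) evaluates to true; next x becomes 1; next final value 0 | score_new: v becomes -2; next p becomes -26; next ((((-y) * (x * 7)) >= abs(7)) or (max(p, 6) <= max(x, v))) evaluates to true; next x becomes 1; next final value 0 — matching result 0.
An exhaustive pass over the 42 declared inputs shows identical outputs.
verdict: equivalent


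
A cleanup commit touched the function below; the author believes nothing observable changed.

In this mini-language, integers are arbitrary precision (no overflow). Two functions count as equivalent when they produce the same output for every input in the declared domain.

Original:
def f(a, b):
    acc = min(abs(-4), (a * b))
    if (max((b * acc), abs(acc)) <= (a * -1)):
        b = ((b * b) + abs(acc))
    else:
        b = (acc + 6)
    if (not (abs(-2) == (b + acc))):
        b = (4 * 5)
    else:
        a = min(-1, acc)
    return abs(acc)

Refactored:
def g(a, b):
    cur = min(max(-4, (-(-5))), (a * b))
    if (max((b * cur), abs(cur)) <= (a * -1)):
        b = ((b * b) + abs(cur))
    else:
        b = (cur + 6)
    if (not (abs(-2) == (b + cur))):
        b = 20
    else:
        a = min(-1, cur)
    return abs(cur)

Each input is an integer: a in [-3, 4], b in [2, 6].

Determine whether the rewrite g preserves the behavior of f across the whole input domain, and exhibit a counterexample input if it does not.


Try a=1, b=5.
f: acc := 4 | (max((b * acc), abs(acc)) <= (a * -1)): false | b := 10 | (not (abs(-2) == (b + acc))): true | b := 20 | result 4
g: cur := 5 | (max((b * cur), abs(cur)) <= (a * -1)): false | b := 11 | (not (abs(-2) == (b + cur))): true | b := 20 | result 5
4 against 5: the behavior changed.
verdict: not equivalent; witness: a=1, b=5


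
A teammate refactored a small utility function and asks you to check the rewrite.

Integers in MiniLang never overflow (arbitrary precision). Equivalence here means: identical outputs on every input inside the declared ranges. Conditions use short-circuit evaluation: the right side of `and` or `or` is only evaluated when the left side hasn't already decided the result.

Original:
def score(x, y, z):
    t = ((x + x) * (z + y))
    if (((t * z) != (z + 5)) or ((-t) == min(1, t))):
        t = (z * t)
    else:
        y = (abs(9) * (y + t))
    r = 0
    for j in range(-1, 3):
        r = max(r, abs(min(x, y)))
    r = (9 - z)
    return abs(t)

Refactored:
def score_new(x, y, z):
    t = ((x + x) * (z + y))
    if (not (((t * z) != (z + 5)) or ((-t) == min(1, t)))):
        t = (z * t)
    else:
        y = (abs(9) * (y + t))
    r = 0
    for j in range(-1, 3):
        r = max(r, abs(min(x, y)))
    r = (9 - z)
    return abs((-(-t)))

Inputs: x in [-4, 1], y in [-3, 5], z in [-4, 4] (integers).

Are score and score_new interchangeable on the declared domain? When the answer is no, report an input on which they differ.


Not equivalent: x=-4, y=-3, z=-4 separates them (224 vs 56).
score: t becomes 56; next (((t * z) != (z + 5)) or ((-t) == min(1, t))) evaluates to true; next t becomes -224; next r becomes 0; next at j=-1:; next r becomes 4; next at j=0:; next r becomes 4; next at j=1:; next r becomes 4; next at j=2:; next r becomes 4; next r becomes 13; next final value 224
score_new: t becomes 56; next (not (((t * z) != (z + 5)) or ((-t) == min(1, t)))) evaluates to false; next y becomes 477; next r becomes 0; next at j=-1:; next r becomes 4; next at j=0:; next r becomes 4; next at j=1:; next r becomes 4; next at j=2:; next r becomes 4; next r becomes 13; next final value 56
verdict: not equivalent; witness: x=-4, y=-3, z=-4


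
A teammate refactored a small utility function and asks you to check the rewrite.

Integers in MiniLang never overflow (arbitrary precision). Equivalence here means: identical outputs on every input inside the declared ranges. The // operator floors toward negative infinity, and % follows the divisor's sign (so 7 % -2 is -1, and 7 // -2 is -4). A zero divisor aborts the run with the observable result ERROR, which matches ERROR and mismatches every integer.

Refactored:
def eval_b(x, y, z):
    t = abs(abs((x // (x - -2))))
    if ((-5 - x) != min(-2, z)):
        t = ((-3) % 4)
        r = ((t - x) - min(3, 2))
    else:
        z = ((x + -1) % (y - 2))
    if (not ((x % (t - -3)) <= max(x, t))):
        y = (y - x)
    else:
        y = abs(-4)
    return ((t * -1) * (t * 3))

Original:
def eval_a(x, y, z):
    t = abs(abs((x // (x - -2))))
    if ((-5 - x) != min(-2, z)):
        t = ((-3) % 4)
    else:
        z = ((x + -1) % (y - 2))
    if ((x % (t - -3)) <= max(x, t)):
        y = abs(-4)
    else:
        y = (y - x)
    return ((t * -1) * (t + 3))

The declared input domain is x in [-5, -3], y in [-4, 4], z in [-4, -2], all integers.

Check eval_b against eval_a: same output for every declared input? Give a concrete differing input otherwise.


The rewrite breaks on x=-5, y=-4, z=-4, where the results are -4 and -3.
eval_a: t = 1; ((-5 - x) != min(-2, z)) -> true; t = 1; ((x % (t - -3)) <= max(x, t)) -> false; y = 1; return -4
eval_b: t = 1; ((-5 - x) != min(-2, z)) -> true; t = 1; r = 4; (not ((x % (t - -3)) <= max(x, t))) -> true; y = 1; return -3
verdict: not equivalent; witness: x=-5, y=-4, z=-4


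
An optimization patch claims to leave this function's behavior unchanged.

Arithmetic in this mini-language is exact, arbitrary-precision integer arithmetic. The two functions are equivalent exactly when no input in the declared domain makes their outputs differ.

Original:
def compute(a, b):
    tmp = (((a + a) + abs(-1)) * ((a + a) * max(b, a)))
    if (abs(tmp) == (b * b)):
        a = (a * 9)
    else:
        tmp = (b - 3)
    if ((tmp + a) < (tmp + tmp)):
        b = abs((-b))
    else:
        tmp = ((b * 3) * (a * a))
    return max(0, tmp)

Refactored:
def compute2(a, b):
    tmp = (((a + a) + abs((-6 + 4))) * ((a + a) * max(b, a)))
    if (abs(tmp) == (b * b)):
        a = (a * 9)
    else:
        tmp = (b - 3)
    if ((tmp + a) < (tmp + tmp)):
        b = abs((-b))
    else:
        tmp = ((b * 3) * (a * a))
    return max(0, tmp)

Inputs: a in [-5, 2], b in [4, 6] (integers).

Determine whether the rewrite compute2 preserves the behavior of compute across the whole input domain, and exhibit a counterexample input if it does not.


Run the pair on a=1, b=6.
compute: tmp = 36; (abs(tmp) == (b * b)) -> true; a = 9; ((tmp + a) < (tmp + tmp)) -> true; b = 6; return 36
compute2: tmp = 48; (abs(tmp) == (b * b)) -> false; tmp = 3; ((tmp + a) < (tmp + tmp)) -> true; b = 6; return 3
36 != 3, so the rewrite changes behavior.
verdict: not equivalent; witness: a=1, b=6


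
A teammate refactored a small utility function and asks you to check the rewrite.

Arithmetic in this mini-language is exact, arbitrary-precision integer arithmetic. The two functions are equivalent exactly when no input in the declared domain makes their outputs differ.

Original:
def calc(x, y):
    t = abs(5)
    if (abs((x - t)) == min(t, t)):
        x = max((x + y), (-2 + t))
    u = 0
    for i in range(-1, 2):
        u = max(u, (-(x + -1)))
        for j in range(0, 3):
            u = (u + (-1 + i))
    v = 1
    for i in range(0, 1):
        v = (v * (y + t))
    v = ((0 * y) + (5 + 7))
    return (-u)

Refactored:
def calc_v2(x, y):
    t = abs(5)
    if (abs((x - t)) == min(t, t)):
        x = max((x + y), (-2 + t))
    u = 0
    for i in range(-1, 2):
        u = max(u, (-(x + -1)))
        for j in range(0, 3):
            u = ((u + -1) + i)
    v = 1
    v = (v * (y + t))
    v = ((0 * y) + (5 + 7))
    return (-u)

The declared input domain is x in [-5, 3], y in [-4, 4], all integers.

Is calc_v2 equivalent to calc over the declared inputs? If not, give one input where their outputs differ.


Although statement counts differ, plus loop structure differs, 81/81 inputs agree.
verdict: equivalent


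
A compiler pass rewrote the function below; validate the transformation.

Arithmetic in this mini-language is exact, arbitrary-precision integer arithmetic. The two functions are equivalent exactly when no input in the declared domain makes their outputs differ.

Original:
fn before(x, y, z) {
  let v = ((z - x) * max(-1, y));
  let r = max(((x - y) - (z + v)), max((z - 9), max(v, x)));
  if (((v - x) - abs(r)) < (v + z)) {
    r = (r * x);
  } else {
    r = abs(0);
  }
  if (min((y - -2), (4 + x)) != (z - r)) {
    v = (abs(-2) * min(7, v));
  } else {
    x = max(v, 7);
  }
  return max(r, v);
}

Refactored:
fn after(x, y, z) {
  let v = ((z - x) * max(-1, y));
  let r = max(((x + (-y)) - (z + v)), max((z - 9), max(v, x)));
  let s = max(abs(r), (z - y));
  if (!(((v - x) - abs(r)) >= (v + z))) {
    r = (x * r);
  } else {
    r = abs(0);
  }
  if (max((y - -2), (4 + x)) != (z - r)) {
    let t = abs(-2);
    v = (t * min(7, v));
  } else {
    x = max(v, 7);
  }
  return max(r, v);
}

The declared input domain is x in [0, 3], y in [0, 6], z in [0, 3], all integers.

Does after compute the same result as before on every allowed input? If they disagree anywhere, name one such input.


Consider the input x=0, y=1, z=3.
before: v becomes 3; next r becomes 3; next (((v - x) - abs(r)) < (v + z)) evaluates to true; next r becomes 0; next (min((y - -2), (4 + x)) != (z - r)) evaluates to false; next x becomes 7; next final value 3
after: v becomes 3; next r becomes 3; next s becomes 3; next (!(((v - x) - abs(r)) >= (v + z))) evaluates to true; next r becomes 0; next (max((y - -2), (4 + x)) != (z - r)) evaluates to true; next t becomes 2; next v becomes 6; next final value 6
3 against 6: the behavior changed.
verdict: not equivalent; witness: x=0, y=1, z=3


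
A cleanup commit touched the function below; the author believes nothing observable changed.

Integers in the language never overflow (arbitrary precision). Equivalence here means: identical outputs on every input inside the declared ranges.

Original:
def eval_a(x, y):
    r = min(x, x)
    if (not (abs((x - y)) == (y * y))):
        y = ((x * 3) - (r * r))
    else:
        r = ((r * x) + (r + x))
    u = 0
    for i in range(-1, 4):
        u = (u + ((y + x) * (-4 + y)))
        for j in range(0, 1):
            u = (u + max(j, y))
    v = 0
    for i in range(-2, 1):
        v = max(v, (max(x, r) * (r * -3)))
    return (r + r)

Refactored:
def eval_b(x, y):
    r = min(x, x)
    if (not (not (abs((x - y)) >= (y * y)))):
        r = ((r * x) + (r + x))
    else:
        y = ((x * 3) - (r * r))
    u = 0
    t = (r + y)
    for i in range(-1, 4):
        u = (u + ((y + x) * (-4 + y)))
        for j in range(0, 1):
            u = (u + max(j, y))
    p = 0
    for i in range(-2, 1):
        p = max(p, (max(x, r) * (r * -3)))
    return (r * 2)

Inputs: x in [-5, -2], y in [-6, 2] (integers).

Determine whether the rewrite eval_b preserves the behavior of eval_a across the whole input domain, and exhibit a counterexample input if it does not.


Try x=-5, y=-1.
eval_a: r = -5; (not (abs((x - y)) == (y * y))) -> true; y = -40; u = 0; [i=-1]; u = 1980; [j=0]; u = 1980; [i=0]; u = 3960; [j=0]; u = 3960; [i=1]; u = 5940; [j=0]; u = 5940; [i=2]; u = 7920; [j=0]; u = 7920; [i=3]; u = 9900; [j=0]; u = 9900; v = 0; [i=-2]; v = 0; [i=-1]; v = 0; [i=0]; v = 0; return -10
eval_b: r = -5; (not (not (abs((x - y)) >= (y * y)))) -> true; r = 15; u = 0; t = 14; [i=-1]; u = 30; [j=0]; u = 30; [i=0]; u = 60; [j=0]; u = 60; [i=1]; u = 90; [j=0]; u = 90; [i=2]; u = 120; [j=0]; u = 120; [i=3]; u = 150; [j=0]; u = 150; p = 0; [i=-2]; p = 0; [i=-1]; p = 0; [i=0]; p = 0; return 30
-10 vs 30 — the two versions disagree here.
verdict: not equivalent; witness: x=-5, y=-1


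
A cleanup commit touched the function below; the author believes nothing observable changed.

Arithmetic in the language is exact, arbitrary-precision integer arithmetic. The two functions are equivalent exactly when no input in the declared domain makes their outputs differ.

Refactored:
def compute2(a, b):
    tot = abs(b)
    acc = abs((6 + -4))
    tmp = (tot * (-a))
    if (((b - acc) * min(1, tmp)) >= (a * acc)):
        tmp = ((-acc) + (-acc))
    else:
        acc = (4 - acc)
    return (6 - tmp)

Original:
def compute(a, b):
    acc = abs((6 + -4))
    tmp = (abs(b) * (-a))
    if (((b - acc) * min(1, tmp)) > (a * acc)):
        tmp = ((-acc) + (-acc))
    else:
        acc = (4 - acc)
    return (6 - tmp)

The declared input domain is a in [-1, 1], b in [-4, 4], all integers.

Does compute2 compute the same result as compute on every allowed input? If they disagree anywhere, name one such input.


The rewrite breaks on a=0, b=-4, where the results are 6 and 10.
compute: acc = 2; tmp = 0; (((b - acc) * min(1, tmp)) > (a * acc)) -> false; acc = 2; return 6
compute2: tot = 4; acc = 2; tmp = 0; (((b - acc) * min(1, tmp)) >= (a * acc)) -> true; tmp = -4; return 10
verdict: not equivalent; witness: a=0, b=-4


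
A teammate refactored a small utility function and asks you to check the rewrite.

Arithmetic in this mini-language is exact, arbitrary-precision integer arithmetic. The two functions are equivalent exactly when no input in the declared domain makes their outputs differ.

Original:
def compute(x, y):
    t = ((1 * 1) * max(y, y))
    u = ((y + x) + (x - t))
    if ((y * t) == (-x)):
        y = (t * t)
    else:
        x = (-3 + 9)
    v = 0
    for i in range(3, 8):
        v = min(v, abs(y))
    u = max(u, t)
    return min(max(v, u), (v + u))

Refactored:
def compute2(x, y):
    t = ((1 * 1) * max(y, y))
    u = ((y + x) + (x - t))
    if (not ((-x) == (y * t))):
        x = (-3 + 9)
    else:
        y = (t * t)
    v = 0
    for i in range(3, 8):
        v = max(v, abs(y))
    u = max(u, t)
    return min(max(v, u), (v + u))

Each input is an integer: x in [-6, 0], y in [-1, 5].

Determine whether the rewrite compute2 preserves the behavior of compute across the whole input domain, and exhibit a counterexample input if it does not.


These are not equivalent — on x=-6, y=-1 the outputs split (-1 vs 0).
compute: t becomes -1; next u becomes -12; next ((y * t) == (-x)) evaluates to false; next x becomes 6; next v becomes 0; next at i=3:; next v becomes 0; next at i=4:; next v becomes 0; next at i=5:; next v becomes 0; next at i=6:; next v becomes 0; next at i=7:; next v becomes 0; next u becomes -1; next final value -1
compute2: t becomes -1; next u becomes -12; next (not ((-x) == (y * t))) evaluates to true; next x becomes 6; next v becomes 0; next at i=3:; next v becomes 1; next at i=4:; next v becomes 1; next at i=5:; next v becomes 1; next at i=6:; next v becomes 1; next at i=7:; next v becomes 1; next u becomes -1; next final value 0
verdict: not equivalent; witness: x=-6, y=-1
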